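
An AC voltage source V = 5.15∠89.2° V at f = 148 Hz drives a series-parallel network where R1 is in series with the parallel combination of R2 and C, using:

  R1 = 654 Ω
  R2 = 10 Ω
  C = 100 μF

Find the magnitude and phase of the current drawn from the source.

Step 1 — Angular frequency: ω = 2π·f = 2π·148 = 929.9 rad/s.
Step 2 — Component impedances:
  R1: Z = R = 654 Ω
  R2: Z = R = 10 Ω
  C: Z = 1/(jωC) = -j/(ω·C) = 0 - j10.75 Ω
Step 3 — Parallel branch: R2 || C = 1/(1/R2 + 1/C) = 5.363 - j4.987 Ω.
Step 4 — Series with R1: Z_total = R1 + (R2 || C) = 659.4 - j4.987 Ω = 659.4∠-0.4° Ω.
Step 5 — Source phasor: V = 5.15∠89.2° V = 0.07191 + j5.149 V.
Step 6 — Ohm's law: I = V / Z_total = (0.07191 + j5.149) / (659.4 - j4.987) = 4.998e-05 + j0.00781 A.
Step 7 — Convert to polar: |I| = 0.00781 A, ∠I = 89.6°.

I = 0.00781∠89.6° A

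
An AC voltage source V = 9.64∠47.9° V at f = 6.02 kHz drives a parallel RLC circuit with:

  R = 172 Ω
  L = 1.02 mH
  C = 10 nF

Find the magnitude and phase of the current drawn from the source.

Step 1 — Angular frequency: ω = 2π·f = 2π·6020 = 3.782e+04 rad/s.
Step 2 — Component impedances:
  R: Z = R = 172 Ω
  L: Z = jωL = j·3.782e+04·0.00102 = 0 + j38.58 Ω
  C: Z = 1/(jωC) = -j/(ω·C) = 0 - j2644 Ω
Step 3 — Parallel combination: 1/Z_total = 1/R + 1/L + 1/C; Z_total = 8.473 + j37.22 Ω = 38.18∠77.2° Ω.
Step 4 — Source phasor: V = 9.64∠47.9° V = 6.463 + j7.153 V.
Step 5 — Ohm's law: I = V / Z_total = (6.463 + j7.153) / (8.473 + j37.22) = 0.2203 - j0.1235 A.
Step 6 — Convert to polar: |I| = 0.2525 A, ∠I = -29.3°.

I = 0.2525∠-29.3° A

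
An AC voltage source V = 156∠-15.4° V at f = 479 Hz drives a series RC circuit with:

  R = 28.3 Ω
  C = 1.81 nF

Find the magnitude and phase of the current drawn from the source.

Step 1 — Angular frequency: ω = 2π·f = 2π·479 = 3010 rad/s.
Step 2 — Component impedances:
  R: Z = R = 28.3 Ω
  C: Z = 1/(jωC) = -j/(ω·C) = 0 - j1.836e+05 Ω
Step 3 — Series combination: Z_total = R + C = 28.3 - j1.836e+05 Ω = 1.836e+05∠-90.0° Ω.
Step 4 — Source phasor: V = 156∠-15.4° V = 150.4 - j41.43 V.
Step 5 — Ohm's law: I = V / Z_total = (150.4 - j41.43) / (28.3 - j1.836e+05) = 0.0002258 + j0.0008193 A.
Step 6 — Convert to polar: |I| = 0.0008498 A, ∠I = 74.6°.

I = 0.0008498∠74.6° A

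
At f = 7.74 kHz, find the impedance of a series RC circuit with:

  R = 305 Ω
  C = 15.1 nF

Step 1 — Angular frequency: ω = 2π·f = 2π·7740 = 4.863e+04 rad/s.
Step 2 — Component impedances:
  R: Z = R = 305 Ω
  C: Z = 1/(jωC) = -j/(ω·C) = 0 - j1362 Ω
Step 3 — Series combination: Z_total = R + C = 305 - j1362 Ω = 1396∠-77.4° Ω.

Z = 305 - j1362 Ω = 1396∠-77.4° Ω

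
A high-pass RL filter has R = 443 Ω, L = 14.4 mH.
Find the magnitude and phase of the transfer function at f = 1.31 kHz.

Step 1 — Angular frequency: ω = 2π·1310 = 8231 rad/s.
Step 2 — Transfer function: H(jω) = jωL/(R + jωL).
Step 3 — Numerator jωL = j·118.5; denominator R + jωL = 443 + j118.5.
Step 4 — H = 0.0668 + j0.2497.
Step 5 — Magnitude: |H| = 0.2585 (-11.8 dB); phase: φ = 75.0°.

|H| = 0.2585 (-11.8 dB), φ = 75.0°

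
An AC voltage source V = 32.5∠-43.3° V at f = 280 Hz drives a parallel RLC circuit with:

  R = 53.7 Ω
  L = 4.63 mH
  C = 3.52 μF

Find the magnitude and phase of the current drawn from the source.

Step 1 — Angular frequency: ω = 2π·f = 2π·280 = 1759 rad/s.
Step 2 — Component impedances:
  R: Z = R = 53.7 Ω
  L: Z = jωL = j·1759·0.00463 = 0 + j8.146 Ω
  C: Z = 1/(jωC) = -j/(ω·C) = 0 - j161.5 Ω
Step 3 — Parallel combination: 1/Z_total = 1/R + 1/L + 1/C; Z_total = 1.336 + j8.365 Ω = 8.471∠80.9° Ω.
Step 4 — Source phasor: V = 32.5∠-43.3° V = 23.65 - j22.29 V.
Step 5 — Ohm's law: I = V / Z_total = (23.65 - j22.29) / (1.336 + j8.365) = -2.158 - j3.172 A.
Step 6 — Convert to polar: |I| = 3.837 A, ∠I = -124.2°.

I = 3.837∠-124.2° A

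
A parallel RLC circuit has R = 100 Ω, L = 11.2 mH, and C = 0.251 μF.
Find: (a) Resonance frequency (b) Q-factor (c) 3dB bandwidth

Step 1 — Resonance: ω₀ = 1/√(LC) = 1/√(0.0112·2.51e-07) = 1.886e+04 rad/s.
Step 2 — f₀ = ω₀/(2π) = 3002 Hz.
Step 3 — Parallel Q: Q = R/(ω₀L) = 100/(1.886e+04·0.0112) = 0.4734.
Step 4 — Bandwidth: Δω = ω₀/Q = 3.984e+04 rad/s; BW = Δω/(2π) = 6341 Hz.

(a) f₀ = 3002 Hz  (b) Q = 0.4734  (c) BW = 6341 Hz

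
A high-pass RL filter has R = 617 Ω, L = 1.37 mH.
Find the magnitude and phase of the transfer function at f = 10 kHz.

Step 1 — Angular frequency: ω = 2π·1e+04 = 6.283e+04 rad/s.
Step 2 — Transfer function: H(jω) = jωL/(R + jωL).
Step 3 — Numerator jωL = j·86.08; denominator R + jωL = 617 + j86.08.
Step 4 — H = 0.01909 + j0.1368.
Step 5 — Magnitude: |H| = 0.1382 (-17.2 dB); phase: φ = 82.1°.

|H| = 0.1382 (-17.2 dB), φ = 82.1°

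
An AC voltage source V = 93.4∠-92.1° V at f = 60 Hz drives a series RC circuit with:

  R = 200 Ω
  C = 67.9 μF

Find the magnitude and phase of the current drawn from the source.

Step 1 — Angular frequency: ω = 2π·f = 2π·60 = 377 rad/s.
Step 2 — Component impedances:
  R: Z = R = 200 Ω
  C: Z = 1/(jωC) = -j/(ω·C) = 0 - j39.07 Ω
Step 3 — Series combination: Z_total = R + C = 200 - j39.07 Ω = 203.8∠-11.1° Ω.
Step 4 — Source phasor: V = 93.4∠-92.1° V = -3.423 - j93.34 V.
Step 5 — Ohm's law: I = V / Z_total = (-3.423 - j93.34) / (200 - j39.07) = 0.07132 - j0.4528 A.
Step 6 — Convert to polar: |I| = 0.4583 A, ∠I = -81.0°.

I = 0.4583∠-81.0° A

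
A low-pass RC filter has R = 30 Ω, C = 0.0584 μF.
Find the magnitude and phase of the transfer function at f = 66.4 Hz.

Step 1 — Angular frequency: ω = 2π·66.4 = 417.2 rad/s.
Step 2 — Transfer function: H(jω) = 1/(1 + jωRC).
Step 3 — Denominator: 1 + jωRC = 1 + j·417.2·30·5.84e-08 = 1 + j0.0007309.
Step 4 — H = 1 - j0.0007309.
Step 5 — Magnitude: |H| = 1 (-0.0 dB); phase: φ = -0.0°.

|H| = 1 (-0.0 dB), φ = -0.0°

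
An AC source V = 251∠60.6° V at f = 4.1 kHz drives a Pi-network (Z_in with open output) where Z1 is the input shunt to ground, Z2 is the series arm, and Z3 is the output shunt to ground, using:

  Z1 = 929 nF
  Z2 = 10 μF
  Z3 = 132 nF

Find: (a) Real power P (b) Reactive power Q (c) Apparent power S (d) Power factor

Step 1 — Angular frequency: ω = 2π·f = 2π·4100 = 2.576e+04 rad/s.
Step 2 — Component impedances:
  Z1: Z = 1/(jωC) = -j/(ω·C) = 0 - j41.79 Ω
  Z2: Z = 1/(jωC) = -j/(ω·C) = 0 - j3.882 Ω
  Z3: Z = 1/(jωC) = -j/(ω·C) = 0 - j294.1 Ω
Step 3 — With open output, the series arm Z2 and the output shunt Z3 appear in series to ground: Z2 + Z3 = 0 - j298 Ω.
Step 4 — Parallel with input shunt Z1: Z_in = Z1 || (Z2 + Z3) = 0 - j36.65 Ω = 36.65∠-90.0° Ω.
Step 5 — Source phasor: V = 251∠60.6° V = 123.2 + j218.7 V.
Step 6 — Current: I = V / Z = -5.967 + j3.362 A = 6.849∠150.6° A.
Step 7 — Complex power: S = V·I* = 0 - j1719 VA.
Step 8 — Real power: P = Re(S) = 0 W.
Step 9 — Reactive power: Q = Im(S) = -1719 VAR.
Step 10 — Apparent power: |S| = 1719 VA.
Step 11 — Power factor: PF = P/|S| = 0 (leading).

(a) P = 0 W  (b) Q = -1719 VAR  (c) S = 1719 VA  (d) PF = 0 (leading)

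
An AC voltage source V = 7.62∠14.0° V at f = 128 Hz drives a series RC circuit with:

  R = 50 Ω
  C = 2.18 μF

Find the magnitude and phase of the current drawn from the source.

Step 1 — Angular frequency: ω = 2π·f = 2π·128 = 804.2 rad/s.
Step 2 — Component impedances:
  R: Z = R = 50 Ω
  C: Z = 1/(jωC) = -j/(ω·C) = 0 - j570.4 Ω
Step 3 — Series combination: Z_total = R + C = 50 - j570.4 Ω = 572.6∠-85.0° Ω.
Step 4 — Source phasor: V = 7.62∠14.0° V = 7.394 + j1.843 V.
Step 5 — Ohm's law: I = V / Z_total = (7.394 + j1.843) / (50 - j570.4) = -0.00208 + j0.01315 A.
Step 6 — Convert to polar: |I| = 0.01331 A, ∠I = 99.0°.

I = 0.01331∠99.0° A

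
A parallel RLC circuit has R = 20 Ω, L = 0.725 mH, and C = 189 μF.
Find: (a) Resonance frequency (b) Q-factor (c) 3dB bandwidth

Step 1 — Resonance: ω₀ = 1/√(LC) = 1/√(0.000725·0.000189) = 2701 rad/s.
Step 2 — f₀ = ω₀/(2π) = 430 Hz.
Step 3 — Parallel Q: Q = R/(ω₀L) = 20/(2701·0.000725) = 10.21.
Step 4 — Bandwidth: Δω = ω₀/Q = 264.6 rad/s; BW = Δω/(2π) = 42.1 Hz.

(a) f₀ = 430 Hz  (b) Q = 10.21  (c) BW = 42.1 Hz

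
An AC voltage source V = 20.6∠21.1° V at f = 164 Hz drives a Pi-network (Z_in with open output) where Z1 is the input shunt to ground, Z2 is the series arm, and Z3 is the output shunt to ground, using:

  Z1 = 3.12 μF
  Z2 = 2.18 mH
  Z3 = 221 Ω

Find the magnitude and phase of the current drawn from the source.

Step 1 — Angular frequency: ω = 2π·f = 2π·164 = 1030 rad/s.
Step 2 — Component impedances:
  Z1: Z = 1/(jωC) = -j/(ω·C) = 0 - j311 Ω
  Z2: Z = jωL = j·1030·0.00218 = 0 + j2.246 Ω
  Z3: Z = R = 221 Ω
Step 3 — With open output, the series arm Z2 and the output shunt Z3 appear in series to ground: Z2 + Z3 = 221 + j2.246 Ω.
Step 4 — Parallel with input shunt Z1: Z_in = Z1 || (Z2 + Z3) = 148.3 - j103.9 Ω = 181∠-35.0° Ω.
Step 5 — Source phasor: V = 20.6∠21.1° V = 19.22 + j7.416 V.
Step 6 — Ohm's law: I = V / Z_total = (19.22 + j7.416) / (148.3 - j103.9) = 0.06345 + j0.09446 A.
Step 7 — Convert to polar: |I| = 0.1138 A, ∠I = 56.1°.

I = 0.1138∠56.1° A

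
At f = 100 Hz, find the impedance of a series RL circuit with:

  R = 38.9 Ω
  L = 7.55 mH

Step 1 — Angular frequency: ω = 2π·f = 2π·100 = 628.3 rad/s.
Step 2 — Component impedances:
  R: Z = R = 38.9 Ω
  L: Z = jωL = j·628.3·0.00755 = 0 + j4.744 Ω
Step 3 — Series combination: Z_total = R + L = 38.9 + j4.744 Ω = 39.19∠7.0° Ω.

Z = 38.9 + j4.744 Ω = 39.19∠7.0° Ω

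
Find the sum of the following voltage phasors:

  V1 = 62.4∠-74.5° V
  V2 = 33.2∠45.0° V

Step 1 — Convert each phasor to rectangular form:
  V1 = 62.4·(cos(-74.5°) + j·sin(-74.5°)) = 16.68 - j60.13 V
  V2 = 33.2·(cos(45.0°) + j·sin(45.0°)) = 23.48 + j23.48 V
Step 2 — Sum components: V_total = 40.15 - j36.65 V.
Step 3 — Convert to polar: |V_total| = 54.37 V, ∠V_total = -42.4°.

V_total = 54.37∠-42.4° V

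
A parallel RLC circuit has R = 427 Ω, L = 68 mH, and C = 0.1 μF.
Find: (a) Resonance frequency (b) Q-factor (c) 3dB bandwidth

Step 1 — Resonance: ω₀ = 1/√(LC) = 1/√(0.068·1e-07) = 1.213e+04 rad/s.
Step 2 — f₀ = ω₀/(2π) = 1930 Hz.
Step 3 — Parallel Q: Q = R/(ω₀L) = 427/(1.213e+04·0.068) = 0.5178.
Step 4 — Bandwidth: Δω = ω₀/Q = 2.342e+04 rad/s; BW = Δω/(2π) = 3727 Hz.

(a) f₀ = 1930 Hz  (b) Q = 0.5178  (c) BW = 3727 Hz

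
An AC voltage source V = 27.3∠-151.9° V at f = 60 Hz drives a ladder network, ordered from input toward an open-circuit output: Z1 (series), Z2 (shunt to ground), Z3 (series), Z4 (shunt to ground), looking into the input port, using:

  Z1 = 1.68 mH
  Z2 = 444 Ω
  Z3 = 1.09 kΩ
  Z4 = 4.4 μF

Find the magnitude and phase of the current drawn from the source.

Step 1 — Angular frequency: ω = 2π·f = 2π·60 = 377 rad/s.
Step 2 — Component impedances:
  Z1: Z = jωL = j·377·0.00168 = 0 + j0.6333 Ω
  Z2: Z = R = 444 Ω
  Z3: Z = R = 1090 Ω
  Z4: Z = 1/(jωC) = -j/(ω·C) = 0 - j602.9 Ω
Step 3 — Ladder network (open output): work backward from the far end, alternating series and parallel combinations. Z_in = 332.7 - j43.11 Ω = 335.5∠-7.4° Ω.
Step 4 — Source phasor: V = 27.3∠-151.9° V = -24.08 - j12.86 V.
Step 5 — Ohm's law: I = V / Z_total = (-24.08 - j12.86) / (332.7 - j43.11) = -0.06627 - j0.04724 A.
Step 6 — Convert to polar: |I| = 0.08138 A, ∠I = -144.5°.

I = 0.08138∠-144.5° A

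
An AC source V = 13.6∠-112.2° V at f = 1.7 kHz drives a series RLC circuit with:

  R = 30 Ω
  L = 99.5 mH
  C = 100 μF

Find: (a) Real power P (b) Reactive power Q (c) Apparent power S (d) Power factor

Step 1 — Angular frequency: ω = 2π·f = 2π·1700 = 1.068e+04 rad/s.
Step 2 — Component impedances:
  R: Z = R = 30 Ω
  L: Z = jωL = j·1.068e+04·0.0995 = 0 + j1063 Ω
  C: Z = 1/(jωC) = -j/(ω·C) = 0 - j0.9362 Ω
Step 3 — Series combination: Z_total = R + L + C = 30 + j1062 Ω = 1062∠88.4° Ω.
Step 4 — Source phasor: V = 13.6∠-112.2° V = -5.139 - j12.59 V.
Step 5 — Current: I = V / Z = -0.01199 + j0.004501 A = 0.0128∠159.4° A.
Step 6 — Complex power: S = V·I* = 0.004917 + j0.174 VA.
Step 7 — Real power: P = Re(S) = 0.004917 W.
Step 8 — Reactive power: Q = Im(S) = 0.174 VAR.
Step 9 — Apparent power: |S| = 0.1741 VA.
Step 10 — Power factor: PF = P/|S| = 0.02824 (lagging).

(a) P = 0.004917 W  (b) Q = 0.174 VAR  (c) S = 0.1741 VA  (d) PF = 0.02824 (lagging)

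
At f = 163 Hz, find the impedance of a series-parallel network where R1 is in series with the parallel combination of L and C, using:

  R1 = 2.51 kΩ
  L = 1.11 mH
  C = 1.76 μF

Step 1 — Angular frequency: ω = 2π·f = 2π·163 = 1024 rad/s.
Step 2 — Component impedances:
  R1: Z = R = 2510 Ω
  L: Z = jωL = j·1024·0.00111 = 0 + j1.137 Ω
  C: Z = 1/(jωC) = -j/(ω·C) = 0 - j554.8 Ω
Step 3 — Parallel branch: L || C = 1/(1/L + 1/C) = 0 + j1.139 Ω.
Step 4 — Series with R1: Z_total = R1 + (L || C) = 2510 + j1.139 Ω = 2510∠0.0° Ω.

Z = 2510 + j1.139 Ω = 2510∠0.0° Ω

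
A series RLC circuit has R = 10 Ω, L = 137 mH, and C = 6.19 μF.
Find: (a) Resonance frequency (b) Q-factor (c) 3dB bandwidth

Step 1 — Resonance condition Im(Z)=0 gives ω₀ = 1/√(LC).
Step 2 — ω₀ = 1/√(0.137·6.19e-06) = 1086 rad/s.
Step 3 — f₀ = ω₀/(2π) = 172.8 Hz.
Step 4 — Series Q: Q = ω₀L/R = 1086·0.137/10 = 14.88.
Step 5 — 3dB bandwidth: Δω = ω₀/Q = 72.99 rad/s; BW = Δω/(2π) = 11.62 Hz.

(a) f₀ = 172.8 Hz  (b) Q = 14.88  (c) BW = 11.62 Hz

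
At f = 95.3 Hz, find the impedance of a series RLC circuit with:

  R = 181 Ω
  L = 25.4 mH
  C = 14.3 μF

Step 1 — Angular frequency: ω = 2π·f = 2π·95.3 = 598.8 rad/s.
Step 2 — Component impedances:
  R: Z = R = 181 Ω
  L: Z = jωL = j·598.8·0.0254 = 0 + j15.21 Ω
  C: Z = 1/(jωC) = -j/(ω·C) = 0 - j116.8 Ω
Step 3 — Series combination: Z_total = R + L + C = 181 - j101.6 Ω = 207.6∠-29.3° Ω.

Z = 181 - j101.6 Ω = 207.6∠-29.3° Ω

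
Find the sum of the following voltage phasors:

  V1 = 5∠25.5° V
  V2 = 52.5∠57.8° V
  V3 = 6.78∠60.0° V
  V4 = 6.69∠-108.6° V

Step 1 — Convert each phasor to rectangular form:
  V1 = 5·(cos(25.5°) + j·sin(25.5°)) = 4.513 + j2.153 V
  V2 = 52.5·(cos(57.8°) + j·sin(57.8°)) = 27.98 + j44.43 V
  V3 = 6.78·(cos(60.0°) + j·sin(60.0°)) = 3.39 + j5.872 V
  V4 = 6.69·(cos(-108.6°) + j·sin(-108.6°)) = -2.134 - j6.341 V
Step 2 — Sum components: V_total = 33.75 + j46.11 V.
Step 3 — Convert to polar: |V_total| = 57.14 V, ∠V_total = 53.8°.

V_total = 57.14∠53.8° V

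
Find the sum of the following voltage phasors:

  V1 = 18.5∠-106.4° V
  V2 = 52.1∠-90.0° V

Step 1 — Convert each phasor to rectangular form:
  V1 = 18.5·(cos(-106.4°) + j·sin(-106.4°)) = -5.223 - j17.75 V
  V2 = 52.1·(cos(-90.0°) + j·sin(-90.0°)) = 0 - j52.1 V
Step 2 — Sum components: V_total = -5.223 - j69.85 V.
Step 3 — Convert to polar: |V_total| = 70.04 V, ∠V_total = -94.3°.

V_total = 70.04∠-94.3° V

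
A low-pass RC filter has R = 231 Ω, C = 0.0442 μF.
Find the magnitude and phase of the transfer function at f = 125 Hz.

Step 1 — Angular frequency: ω = 2π·125 = 785.4 rad/s.
Step 2 — Transfer function: H(jω) = 1/(1 + jωRC).
Step 3 — Denominator: 1 + jωRC = 1 + j·785.4·231·4.42e-08 = 1 + j0.008019.
Step 4 — H = 0.9999 - j0.008019.
Step 5 — Magnitude: |H| = 1 (-0.0 dB); phase: φ = -0.5°.

|H| = 1 (-0.0 dB), φ = -0.5°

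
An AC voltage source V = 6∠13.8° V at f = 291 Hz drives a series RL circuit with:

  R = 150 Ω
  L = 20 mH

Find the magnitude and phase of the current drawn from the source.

Step 1 — Angular frequency: ω = 2π·f = 2π·291 = 1828 rad/s.
Step 2 — Component impedances:
  R: Z = R = 150 Ω
  L: Z = jωL = j·1828·0.02 = 0 + j36.57 Ω
Step 3 — Series combination: Z_total = R + L = 150 + j36.57 Ω = 154.4∠13.7° Ω.
Step 4 — Source phasor: V = 6∠13.8° V = 5.827 + j1.431 V.
Step 5 — Ohm's law: I = V / Z_total = (5.827 + j1.431) / (150 + j36.57) = 0.03886 + j6.732e-05 A.
Step 6 — Convert to polar: |I| = 0.03886 A, ∠I = 0.1°.

I = 0.03886∠0.1° A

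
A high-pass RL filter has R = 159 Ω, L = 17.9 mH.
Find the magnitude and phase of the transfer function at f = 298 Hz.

Step 1 — Angular frequency: ω = 2π·298 = 1872 rad/s.
Step 2 — Transfer function: H(jω) = jωL/(R + jωL).
Step 3 — Numerator jωL = j·33.52; denominator R + jωL = 159 + j33.52.
Step 4 — H = 0.04254 + j0.2018.
Step 5 — Magnitude: |H| = 0.2063 (-13.7 dB); phase: φ = 78.1°.

|H| = 0.2063 (-13.7 dB), φ = 78.1°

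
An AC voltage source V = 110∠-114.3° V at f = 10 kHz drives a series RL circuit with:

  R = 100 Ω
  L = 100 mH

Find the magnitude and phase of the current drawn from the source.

Step 1 — Angular frequency: ω = 2π·f = 2π·1e+04 = 6.283e+04 rad/s.
Step 2 — Component impedances:
  R: Z = R = 100 Ω
  L: Z = jωL = j·6.283e+04·0.1 = 0 + j6283 Ω
Step 3 — Series combination: Z_total = R + L = 100 + j6283 Ω = 6284∠89.1° Ω.
Step 4 — Source phasor: V = 110∠-114.3° V = -45.27 - j100.3 V.
Step 5 — Ohm's law: I = V / Z_total = (-45.27 - j100.3) / (100 + j6283) = -0.01607 + j0.006949 A.
Step 6 — Convert to polar: |I| = 0.0175 A, ∠I = 156.6°.

I = 0.0175∠156.6° A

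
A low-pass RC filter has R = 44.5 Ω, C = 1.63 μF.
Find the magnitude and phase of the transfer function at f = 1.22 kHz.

Step 1 — Angular frequency: ω = 2π·1220 = 7665 rad/s.
Step 2 — Transfer function: H(jω) = 1/(1 + jωRC).
Step 3 — Denominator: 1 + jωRC = 1 + j·7665·44.5·1.63e-06 = 1 + j0.556.
Step 4 — H = 0.7639 - j0.4247.
Step 5 — Magnitude: |H| = 0.874 (-1.2 dB); phase: φ = -29.1°.

|H| = 0.874 (-1.2 dB), φ = -29.1°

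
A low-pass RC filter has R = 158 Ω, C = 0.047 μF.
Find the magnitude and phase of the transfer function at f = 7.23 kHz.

Step 1 — Angular frequency: ω = 2π·7230 = 4.543e+04 rad/s.
Step 2 — Transfer function: H(jω) = 1/(1 + jωRC).
Step 3 — Denominator: 1 + jωRC = 1 + j·4.543e+04·158·4.7e-08 = 1 + j0.3373.
Step 4 — H = 0.8978 - j0.3029.
Step 5 — Magnitude: |H| = 0.9475 (-0.5 dB); phase: φ = -18.6°.

|H| = 0.9475 (-0.5 dB), φ = -18.6°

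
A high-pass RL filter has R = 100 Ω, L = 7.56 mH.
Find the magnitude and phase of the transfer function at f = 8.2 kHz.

Step 1 — Angular frequency: ω = 2π·8200 = 5.152e+04 rad/s.
Step 2 — Transfer function: H(jω) = jωL/(R + jωL).
Step 3 — Numerator jωL = j·389.5; denominator R + jωL = 100 + j389.5.
Step 4 — H = 0.9382 + j0.2409.
Step 5 — Magnitude: |H| = 0.9686 (-0.3 dB); phase: φ = 14.4°.

|H| = 0.9686 (-0.3 dB), φ = 14.4°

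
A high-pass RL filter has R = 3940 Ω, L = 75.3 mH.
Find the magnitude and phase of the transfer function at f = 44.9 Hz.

Step 1 — Angular frequency: ω = 2π·44.9 = 282.1 rad/s.
Step 2 — Transfer function: H(jω) = jωL/(R + jωL).
Step 3 — Numerator jωL = j·21.24; denominator R + jωL = 3940 + j21.24.
Step 4 — H = 2.907e-05 + j0.005392.
Step 5 — Magnitude: |H| = 0.005392 (-45.4 dB); phase: φ = 89.7°.

|H| = 0.005392 (-45.4 dB), φ = 89.7°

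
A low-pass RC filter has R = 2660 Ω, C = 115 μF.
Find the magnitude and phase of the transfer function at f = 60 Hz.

Step 1 — Angular frequency: ω = 2π·60 = 377 rad/s.
Step 2 — Transfer function: H(jω) = 1/(1 + jωRC).
Step 3 — Denominator: 1 + jωRC = 1 + j·377·2660·0.000115 = 1 + j115.3.
Step 4 — H = 7.519e-05 - j0.008671.
Step 5 — Magnitude: |H| = 0.008671 (-41.2 dB); phase: φ = -89.5°.

|H| = 0.008671 (-41.2 dB), φ = -89.5°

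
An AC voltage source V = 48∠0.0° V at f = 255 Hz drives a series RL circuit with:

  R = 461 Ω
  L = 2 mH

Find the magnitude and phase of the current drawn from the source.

Step 1 — Angular frequency: ω = 2π·f = 2π·255 = 1602 rad/s.
Step 2 — Component impedances:
  R: Z = R = 461 Ω
  L: Z = jωL = j·1602·0.002 = 0 + j3.204 Ω
Step 3 — Series combination: Z_total = R + L = 461 + j3.204 Ω = 461∠0.4° Ω.
Step 4 — Source phasor: V = 48∠0.0° V = 48 V.
Step 5 — Ohm's law: I = V / Z_total = (48) / (461 + j3.204) = 0.1041 - j0.0007237 A.
Step 6 — Convert to polar: |I| = 0.1041 A, ∠I = -0.4°.

I = 0.1041∠-0.4° A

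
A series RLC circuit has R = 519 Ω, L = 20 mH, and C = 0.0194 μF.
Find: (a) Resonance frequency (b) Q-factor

Step 1 — Resonance condition Im(Z)=0 gives ω₀ = 1/√(LC).
Step 2 — ω₀ = 1/√(0.02·1.94e-08) = 5.077e+04 rad/s.
Step 3 — f₀ = ω₀/(2π) = 8080 Hz.
Step 4 — Series Q: Q = ω₀L/R = 5.077e+04·0.02/519 = 1.956.

(a) f₀ = 8080 Hz  (b) Q = 1.956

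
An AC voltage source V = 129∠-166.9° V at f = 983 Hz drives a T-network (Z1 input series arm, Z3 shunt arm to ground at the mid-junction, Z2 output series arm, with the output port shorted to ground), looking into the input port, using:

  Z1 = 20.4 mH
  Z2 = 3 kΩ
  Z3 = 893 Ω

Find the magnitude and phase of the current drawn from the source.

Step 1 — Angular frequency: ω = 2π·f = 2π·983 = 6176 rad/s.
Step 2 — Component impedances:
  Z1: Z = jωL = j·6176·0.0204 = 0 + j126 Ω
  Z2: Z = R = 3000 Ω
  Z3: Z = R = 893 Ω
Step 3 — With the output port shorted to ground, the output series arm Z2 runs from the junction to ground; the shunt arm Z3 also runs from the junction to ground. They appear in parallel: Z3 || Z2 = 688.2 Ω.
Step 4 — Series with input arm Z1: Z_in = Z1 + (Z3 || Z2) = 688.2 + j126 Ω = 699.6∠10.4° Ω.
Step 5 — Source phasor: V = 129∠-166.9° V = -125.6 - j29.24 V.
Step 6 — Ohm's law: I = V / Z_total = (-125.6 - j29.24) / (688.2 + j126) = -0.1842 - j0.008764 A.
Step 7 — Convert to polar: |I| = 0.1844 A, ∠I = -177.3°.

I = 0.1844∠-177.3° A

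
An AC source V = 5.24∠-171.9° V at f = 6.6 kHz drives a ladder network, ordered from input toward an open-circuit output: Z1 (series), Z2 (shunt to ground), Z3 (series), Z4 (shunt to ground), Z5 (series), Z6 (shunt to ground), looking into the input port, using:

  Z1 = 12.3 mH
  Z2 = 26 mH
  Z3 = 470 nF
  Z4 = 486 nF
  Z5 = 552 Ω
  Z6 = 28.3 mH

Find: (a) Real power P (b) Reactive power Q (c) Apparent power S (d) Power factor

Step 1 — Angular frequency: ω = 2π·f = 2π·6600 = 4.147e+04 rad/s.
Step 2 — Component impedances:
  Z1: Z = jωL = j·4.147e+04·0.0123 = 0 + j510.1 Ω
  Z2: Z = jωL = j·4.147e+04·0.026 = 0 + j1078 Ω
  Z3: Z = 1/(jωC) = -j/(ω·C) = 0 - j51.31 Ω
  Z4: Z = 1/(jωC) = -j/(ω·C) = 0 - j49.62 Ω
  Z5: Z = R = 552 Ω
  Z6: Z = jωL = j·4.147e+04·0.0283 = 0 + j1174 Ω
Step 3 — Ladder network (open output): work backward from the far end, alternating series and parallel combinations. Z_in = 1.059 + j396.6 Ω = 396.6∠89.8° Ω.
Step 4 — Source phasor: V = 5.24∠-171.9° V = -5.188 - j0.7383 V.
Step 5 — Current: I = V / Z = -0.001897 + j0.01308 A = 0.01321∠98.3° A.
Step 6 — Complex power: S = V·I* = 0.0001849 + j0.06924 VA.
Step 7 — Real power: P = Re(S) = 0.0001849 W.
Step 8 — Reactive power: Q = Im(S) = 0.06924 VAR.
Step 9 — Apparent power: |S| = 0.06924 VA.
Step 10 — Power factor: PF = P/|S| = 0.00267 (lagging).

(a) P = 0.0001849 W  (b) Q = 0.06924 VAR  (c) S = 0.06924 VA  (d) PF = 0.00267 (lagging)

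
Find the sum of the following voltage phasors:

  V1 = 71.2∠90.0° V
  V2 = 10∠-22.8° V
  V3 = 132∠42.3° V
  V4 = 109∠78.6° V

Step 1 — Convert each phasor to rectangular form:
  V1 = 71.2·(cos(90.0°) + j·sin(90.0°)) = 0 + j71.2 V
  V2 = 10·(cos(-22.8°) + j·sin(-22.8°)) = 9.219 - j3.875 V
  V3 = 132·(cos(42.3°) + j·sin(42.3°)) = 97.63 + j88.84 V
  V4 = 109·(cos(78.6°) + j·sin(78.6°)) = 21.54 + j106.8 V
Step 2 — Sum components: V_total = 128.4 + j263 V.
Step 3 — Convert to polar: |V_total| = 292.7 V, ∠V_total = 64.0°.

V_total = 292.7∠64.0° V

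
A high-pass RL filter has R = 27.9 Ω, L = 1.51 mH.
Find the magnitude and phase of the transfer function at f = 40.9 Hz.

Step 1 — Angular frequency: ω = 2π·40.9 = 257 rad/s.
Step 2 — Transfer function: H(jω) = jωL/(R + jωL).
Step 3 — Numerator jωL = j·0.388; denominator R + jωL = 27.9 + j0.388.
Step 4 — H = 0.0001934 + j0.01391.
Step 5 — Magnitude: |H| = 0.01391 (-37.1 dB); phase: φ = 89.2°.

|H| = 0.01391 (-37.1 dB), φ = 89.2°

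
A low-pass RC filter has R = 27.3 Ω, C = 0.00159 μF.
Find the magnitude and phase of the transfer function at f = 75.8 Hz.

Step 1 — Angular frequency: ω = 2π·75.8 = 476.3 rad/s.
Step 2 — Transfer function: H(jω) = 1/(1 + jωRC).
Step 3 — Denominator: 1 + jωRC = 1 + j·476.3·27.3·1.59e-09 = 1 + j2.067e-05.
Step 4 — H = 1 - j2.067e-05.
Step 5 — Magnitude: |H| = 1 (-0.0 dB); phase: φ = -0.0°.

|H| = 1 (-0.0 dB), φ = -0.0°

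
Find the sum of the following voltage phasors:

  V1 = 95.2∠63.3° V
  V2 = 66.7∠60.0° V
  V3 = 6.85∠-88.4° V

Step 1 — Convert each phasor to rectangular form:
  V1 = 95.2·(cos(63.3°) + j·sin(63.3°)) = 42.78 + j85.05 V
  V2 = 66.7·(cos(60.0°) + j·sin(60.0°)) = 33.35 + j57.76 V
  V3 = 6.85·(cos(-88.4°) + j·sin(-88.4°)) = 0.1913 - j6.847 V
Step 2 — Sum components: V_total = 76.32 + j136 V.
Step 3 — Convert to polar: |V_total| = 155.9 V, ∠V_total = 60.7°.

V_total = 155.9∠60.7° V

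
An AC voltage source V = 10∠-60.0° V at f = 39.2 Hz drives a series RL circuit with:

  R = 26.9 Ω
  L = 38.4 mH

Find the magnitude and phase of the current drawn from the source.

Step 1 — Angular frequency: ω = 2π·f = 2π·39.2 = 246.3 rad/s.
Step 2 — Component impedances:
  R: Z = R = 26.9 Ω
  L: Z = jωL = j·246.3·0.0384 = 0 + j9.458 Ω
Step 3 — Series combination: Z_total = R + L = 26.9 + j9.458 Ω = 28.51∠19.4° Ω.
Step 4 — Source phasor: V = 10∠-60.0° V = 5 - j8.66 V.
Step 5 — Ohm's law: I = V / Z_total = (5 - j8.66) / (26.9 + j9.458) = 0.06468 - j0.3447 A.
Step 6 — Convert to polar: |I| = 0.3507 A, ∠I = -79.4°.

I = 0.3507∠-79.4° A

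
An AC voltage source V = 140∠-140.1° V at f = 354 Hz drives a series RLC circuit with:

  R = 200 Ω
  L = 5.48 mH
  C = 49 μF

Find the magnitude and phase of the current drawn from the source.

Step 1 — Angular frequency: ω = 2π·f = 2π·354 = 2224 rad/s.
Step 2 — Component impedances:
  R: Z = R = 200 Ω
  L: Z = jωL = j·2224·0.00548 = 0 + j12.19 Ω
  C: Z = 1/(jωC) = -j/(ω·C) = 0 - j9.175 Ω
Step 3 — Series combination: Z_total = R + L + C = 200 + j3.014 Ω = 200∠0.9° Ω.
Step 4 — Source phasor: V = 140∠-140.1° V = -107.4 - j89.8 V.
Step 5 — Ohm's law: I = V / Z_total = (-107.4 - j89.8) / (200 + j3.014) = -0.5437 - j0.4408 A.
Step 6 — Convert to polar: |I| = 0.6999 A, ∠I = -141.0°.

I = 0.6999∠-141.0° A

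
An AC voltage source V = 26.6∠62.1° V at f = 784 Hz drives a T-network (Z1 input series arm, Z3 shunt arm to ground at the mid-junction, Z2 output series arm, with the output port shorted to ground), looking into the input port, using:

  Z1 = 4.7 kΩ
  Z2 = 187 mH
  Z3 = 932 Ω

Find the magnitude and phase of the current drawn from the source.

Step 1 — Angular frequency: ω = 2π·f = 2π·784 = 4926 rad/s.
Step 2 — Component impedances:
  Z1: Z = R = 4700 Ω
  Z2: Z = jωL = j·4926·0.187 = 0 + j921.2 Ω
  Z3: Z = R = 932 Ω
Step 3 — With the output port shorted to ground, the output series arm Z2 runs from the junction to ground; the shunt arm Z3 also runs from the junction to ground. They appear in parallel: Z3 || Z2 = 460.6 + j466 Ω.
Step 4 — Series with input arm Z1: Z_in = Z1 + (Z3 || Z2) = 5161 + j466 Ω = 5182∠5.2° Ω.
Step 5 — Source phasor: V = 26.6∠62.1° V = 12.45 + j23.51 V.
Step 6 — Ohm's law: I = V / Z_total = (12.45 + j23.51) / (5161 + j466) = 0.0028 + j0.004302 A.
Step 7 — Convert to polar: |I| = 0.005134 A, ∠I = 56.9°.

I = 0.005134∠56.9° A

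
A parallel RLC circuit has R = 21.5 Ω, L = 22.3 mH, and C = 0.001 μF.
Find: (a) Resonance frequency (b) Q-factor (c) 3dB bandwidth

Step 1 — Resonance: ω₀ = 1/√(LC) = 1/√(0.0223·1e-09) = 2.118e+05 rad/s.
Step 2 — f₀ = ω₀/(2π) = 3.37e+04 Hz.
Step 3 — Parallel Q: Q = R/(ω₀L) = 21.5/(2.118e+05·0.0223) = 0.004553.
Step 4 — Bandwidth: Δω = ω₀/Q = 4.651e+07 rad/s; BW = Δω/(2π) = 7.403e+06 Hz.

(a) f₀ = 3.37e+04 Hz  (b) Q = 0.004553  (c) BW = 7.403e+06 Hz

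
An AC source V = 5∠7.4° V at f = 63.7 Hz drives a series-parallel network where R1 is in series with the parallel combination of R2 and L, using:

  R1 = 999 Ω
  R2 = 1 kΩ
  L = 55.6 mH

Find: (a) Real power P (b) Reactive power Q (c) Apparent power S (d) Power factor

Step 1 — Angular frequency: ω = 2π·f = 2π·63.7 = 400.2 rad/s.
Step 2 — Component impedances:
  R1: Z = R = 999 Ω
  R2: Z = R = 1000 Ω
  L: Z = jωL = j·400.2·0.0556 = 0 + j22.25 Ω
Step 3 — Parallel branch: R2 || L = 1/(1/R2 + 1/L) = 0.495 + j22.24 Ω.
Step 4 — Series with R1: Z_total = R1 + (R2 || L) = 999.5 + j22.24 Ω = 999.7∠1.3° Ω.
Step 5 — Source phasor: V = 5∠7.4° V = 4.958 + j0.644 V.
Step 6 — Current: I = V / Z = 0.004973 + j0.0005336 A = 0.005001∠6.1° A.
Step 7 — Complex power: S = V·I* = 0.025 + j0.0005563 VA.
Step 8 — Real power: P = Re(S) = 0.025 W.
Step 9 — Reactive power: Q = Im(S) = 0.0005563 VAR.
Step 10 — Apparent power: |S| = 0.02501 VA.
Step 11 — Power factor: PF = P/|S| = 0.9998 (lagging).

(a) P = 0.025 W  (b) Q = 0.0005563 VAR  (c) S = 0.02501 VA  (d) PF = 0.9998 (lagging)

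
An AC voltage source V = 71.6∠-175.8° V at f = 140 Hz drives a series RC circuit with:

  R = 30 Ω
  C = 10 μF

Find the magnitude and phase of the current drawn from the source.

Step 1 — Angular frequency: ω = 2π·f = 2π·140 = 879.6 rad/s.
Step 2 — Component impedances:
  R: Z = R = 30 Ω
  C: Z = 1/(jωC) = -j/(ω·C) = 0 - j113.7 Ω
Step 3 — Series combination: Z_total = R + C = 30 - j113.7 Ω = 117.6∠-75.2° Ω.
Step 4 — Source phasor: V = 71.6∠-175.8° V = -71.41 - j5.244 V.
Step 5 — Ohm's law: I = V / Z_total = (-71.41 - j5.244) / (30 - j113.7) = -0.1118 - j0.5986 A.
Step 6 — Convert to polar: |I| = 0.609 A, ∠I = -100.6°.

I = 0.609∠-100.6° A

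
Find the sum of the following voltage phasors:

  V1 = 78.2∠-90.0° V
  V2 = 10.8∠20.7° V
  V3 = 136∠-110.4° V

Step 1 — Convert each phasor to rectangular form:
  V1 = 78.2·(cos(-90.0°) + j·sin(-90.0°)) = 0 - j78.2 V
  V2 = 10.8·(cos(20.7°) + j·sin(20.7°)) = 10.1 + j3.818 V
  V3 = 136·(cos(-110.4°) + j·sin(-110.4°)) = -47.41 - j127.5 V
Step 2 — Sum components: V_total = -37.3 - j201.9 V.
Step 3 — Convert to polar: |V_total| = 205.3 V, ∠V_total = -100.5°.

V_total = 205.3∠-100.5° V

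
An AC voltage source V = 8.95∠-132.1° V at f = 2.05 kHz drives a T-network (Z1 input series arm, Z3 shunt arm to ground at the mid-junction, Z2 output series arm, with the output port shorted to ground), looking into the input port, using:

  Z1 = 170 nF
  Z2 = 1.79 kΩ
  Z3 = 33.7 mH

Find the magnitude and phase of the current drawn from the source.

Step 1 — Angular frequency: ω = 2π·f = 2π·2050 = 1.288e+04 rad/s.
Step 2 — Component impedances:
  Z1: Z = 1/(jωC) = -j/(ω·C) = 0 - j456.7 Ω
  Z2: Z = R = 1790 Ω
  Z3: Z = jωL = j·1.288e+04·0.0337 = 0 + j434.1 Ω
Step 3 — With the output port shorted to ground, the output series arm Z2 runs from the junction to ground; the shunt arm Z3 also runs from the junction to ground. They appear in parallel: Z3 || Z2 = 99.42 + j410 Ω.
Step 4 — Series with input arm Z1: Z_in = Z1 + (Z3 || Z2) = 99.42 - j46.72 Ω = 109.8∠-25.2° Ω.
Step 5 — Source phasor: V = 8.95∠-132.1° V = -6 - j6.641 V.
Step 6 — Ohm's law: I = V / Z_total = (-6 - j6.641) / (99.42 - j46.72) = -0.02373 - j0.07795 A.
Step 7 — Convert to polar: |I| = 0.08148 A, ∠I = -106.9°.

I = 0.08148∠-106.9° A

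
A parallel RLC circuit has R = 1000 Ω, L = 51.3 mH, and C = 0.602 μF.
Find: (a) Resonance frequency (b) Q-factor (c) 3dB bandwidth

Step 1 — Resonance: ω₀ = 1/√(LC) = 1/√(0.0513·6.02e-07) = 5690 rad/s.
Step 2 — f₀ = ω₀/(2π) = 905.7 Hz.
Step 3 — Parallel Q: Q = R/(ω₀L) = 1000/(5690·0.0513) = 3.426.
Step 4 — Bandwidth: Δω = ω₀/Q = 1661 rad/s; BW = Δω/(2π) = 264.4 Hz.

(a) f₀ = 905.7 Hz  (b) Q = 3.426  (c) BW = 264.4 Hz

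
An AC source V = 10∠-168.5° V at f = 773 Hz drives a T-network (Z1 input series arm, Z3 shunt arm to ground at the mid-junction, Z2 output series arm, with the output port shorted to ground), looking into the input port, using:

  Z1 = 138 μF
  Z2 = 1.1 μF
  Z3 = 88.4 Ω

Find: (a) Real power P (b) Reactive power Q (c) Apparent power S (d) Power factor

Step 1 — Angular frequency: ω = 2π·f = 2π·773 = 4857 rad/s.
Step 2 — Component impedances:
  Z1: Z = 1/(jωC) = -j/(ω·C) = 0 - j1.492 Ω
  Z2: Z = 1/(jωC) = -j/(ω·C) = 0 - j187.2 Ω
  Z3: Z = R = 88.4 Ω
Step 3 — With the output port shorted to ground, the output series arm Z2 runs from the junction to ground; the shunt arm Z3 also runs from the junction to ground. They appear in parallel: Z3 || Z2 = 72.28 - j34.14 Ω.
Step 4 — Series with input arm Z1: Z_in = Z1 + (Z3 || Z2) = 72.28 - j35.63 Ω = 80.58∠-26.2° Ω.
Step 5 — Source phasor: V = 10∠-168.5° V = -9.799 - j1.994 V.
Step 6 — Current: I = V / Z = -0.09814 - j0.07596 A = 0.1241∠-142.3° A.
Step 7 — Complex power: S = V·I* = 1.113 - j0.5487 VA.
Step 8 — Real power: P = Re(S) = 1.113 W.
Step 9 — Reactive power: Q = Im(S) = -0.5487 VAR.
Step 10 — Apparent power: |S| = 1.241 VA.
Step 11 — Power factor: PF = P/|S| = 0.897 (leading).

(a) P = 1.113 W  (b) Q = -0.5487 VAR  (c) S = 1.241 VA  (d) PF = 0.897 (leading)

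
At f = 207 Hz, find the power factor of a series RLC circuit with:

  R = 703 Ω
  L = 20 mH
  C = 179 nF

Step 1 — Angular frequency: ω = 2π·f = 2π·207 = 1301 rad/s.
Step 2 — Component impedances:
  R: Z = R = 703 Ω
  L: Z = jωL = j·1301·0.02 = 0 + j26.01 Ω
  C: Z = 1/(jωC) = -j/(ω·C) = 0 - j4295 Ω
Step 3 — Series combination: Z_total = R + L + C = 703 - j4269 Ω = 4327∠-80.6° Ω.
Step 4 — Power factor: PF = cos(φ) = Re(Z)/|Z| = 703/4327 = 0.1625.
Step 5 — Type: Im(Z) = -4269 ⇒ leading (phase φ = -80.6°).

PF = 0.1625 (leading, φ = -80.6°)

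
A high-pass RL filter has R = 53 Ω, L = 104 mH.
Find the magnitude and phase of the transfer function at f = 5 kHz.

Step 1 — Angular frequency: ω = 2π·5000 = 3.142e+04 rad/s.
Step 2 — Transfer function: H(jω) = jωL/(R + jωL).
Step 3 — Numerator jωL = j·3267; denominator R + jωL = 53 + j3267.
Step 4 — H = 0.9997 + j0.01622.
Step 5 — Magnitude: |H| = 0.9999 (-0.0 dB); phase: φ = 0.9°.

|H| = 0.9999 (-0.0 dB), φ = 0.9°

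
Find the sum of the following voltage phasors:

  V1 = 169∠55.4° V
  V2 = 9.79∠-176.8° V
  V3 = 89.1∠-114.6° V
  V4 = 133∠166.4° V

Step 1 — Convert each phasor to rectangular form:
  V1 = 169·(cos(55.4°) + j·sin(55.4°)) = 95.97 + j139.1 V
  V2 = 9.79·(cos(-176.8°) + j·sin(-176.8°)) = -9.775 - j0.5465 V
  V3 = 89.1·(cos(-114.6°) + j·sin(-114.6°)) = -37.09 - j81.01 V
  V4 = 133·(cos(166.4°) + j·sin(166.4°)) = -129.3 + j31.27 V
Step 2 — Sum components: V_total = -80.17 + j88.82 V.
Step 3 — Convert to polar: |V_total| = 119.7 V, ∠V_total = 132.1°.

V_total = 119.7∠132.1° V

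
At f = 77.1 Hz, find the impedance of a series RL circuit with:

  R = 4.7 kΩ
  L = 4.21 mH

Step 1 — Angular frequency: ω = 2π·f = 2π·77.1 = 484.4 rad/s.
Step 2 — Component impedances:
  R: Z = R = 4700 Ω
  L: Z = jωL = j·484.4·0.00421 = 0 + j2.039 Ω
Step 3 — Series combination: Z_total = R + L = 4700 + j2.039 Ω = 4700∠0.0° Ω.

Z = 4700 + j2.039 Ω = 4700∠0.0° Ω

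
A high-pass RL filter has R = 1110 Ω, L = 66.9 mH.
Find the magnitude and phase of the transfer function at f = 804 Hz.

Step 1 — Angular frequency: ω = 2π·804 = 5052 rad/s.
Step 2 — Transfer function: H(jω) = jωL/(R + jωL).
Step 3 — Numerator jωL = j·338; denominator R + jωL = 1110 + j338.
Step 4 — H = 0.08484 + j0.2786.
Step 5 — Magnitude: |H| = 0.2913 (-10.7 dB); phase: φ = 73.1°.

|H| = 0.2913 (-10.7 dB), φ = 73.1°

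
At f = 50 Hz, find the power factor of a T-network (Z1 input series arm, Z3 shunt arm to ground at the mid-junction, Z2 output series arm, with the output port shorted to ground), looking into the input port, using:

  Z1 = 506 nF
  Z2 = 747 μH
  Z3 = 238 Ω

Step 1 — Angular frequency: ω = 2π·f = 2π·50 = 314.2 rad/s.
Step 2 — Component impedances:
  Z1: Z = 1/(jωC) = -j/(ω·C) = 0 - j6291 Ω
  Z2: Z = jωL = j·314.2·0.000747 = 0 + j0.2347 Ω
  Z3: Z = R = 238 Ω
Step 3 — With the output port shorted to ground, the output series arm Z2 runs from the junction to ground; the shunt arm Z3 also runs from the junction to ground. They appear in parallel: Z3 || Z2 = 0.0002314 + j0.2347 Ω.
Step 4 — Series with input arm Z1: Z_in = Z1 + (Z3 || Z2) = 0.0002314 - j6290 Ω = 6290∠-90.0° Ω.
Step 5 — Power factor: PF = cos(φ) = Re(Z)/|Z| = 0.0002314/6290 = 3.679e-08.
Step 6 — Type: Im(Z) = -6290 ⇒ leading (phase φ = -90.0°).

PF = 3.679e-08 (leading, φ = -90.0°)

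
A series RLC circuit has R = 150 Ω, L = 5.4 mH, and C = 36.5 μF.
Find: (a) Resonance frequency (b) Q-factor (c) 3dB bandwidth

Step 1 — Resonance condition Im(Z)=0 gives ω₀ = 1/√(LC).
Step 2 — ω₀ = 1/√(0.0054·3.65e-05) = 2252 rad/s.
Step 3 — f₀ = ω₀/(2π) = 358.5 Hz.
Step 4 — Series Q: Q = ω₀L/R = 2252·0.0054/150 = 0.08109.
Step 5 — 3dB bandwidth: Δω = ω₀/Q = 2.778e+04 rad/s; BW = Δω/(2π) = 4421 Hz.

(a) f₀ = 358.5 Hz  (b) Q = 0.08109  (c) BW = 4421 Hz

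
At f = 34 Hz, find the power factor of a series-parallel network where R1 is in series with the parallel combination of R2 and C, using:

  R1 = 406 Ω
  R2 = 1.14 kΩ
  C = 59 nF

Step 1 — Angular frequency: ω = 2π·f = 2π·34 = 213.6 rad/s.
Step 2 — Component impedances:
  R1: Z = R = 406 Ω
  R2: Z = R = 1140 Ω
  C: Z = 1/(jωC) = -j/(ω·C) = 0 - j7.934e+04 Ω
Step 3 — Parallel branch: R2 || C = 1/(1/R2 + 1/C) = 1140 - j16.38 Ω.
Step 4 — Series with R1: Z_total = R1 + (R2 || C) = 1546 - j16.38 Ω = 1546∠-0.6° Ω.
Step 5 — Power factor: PF = cos(φ) = Re(Z)/|Z| = 1545.8/1545.9 = 0.9999.
Step 6 — Type: Im(Z) = -16.38 ⇒ leading (phase φ = -0.6°).

PF = 0.9999 (leading, φ = -0.6°)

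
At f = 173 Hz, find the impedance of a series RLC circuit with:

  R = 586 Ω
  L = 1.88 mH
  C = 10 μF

Step 1 — Angular frequency: ω = 2π·f = 2π·173 = 1087 rad/s.
Step 2 — Component impedances:
  R: Z = R = 586 Ω
  L: Z = jωL = j·1087·0.00188 = 0 + j2.044 Ω
  C: Z = 1/(jωC) = -j/(ω·C) = 0 - j92 Ω
Step 3 — Series combination: Z_total = R + L + C = 586 - j89.95 Ω = 592.9∠-8.7° Ω.

Z = 586 - j89.95 Ω = 592.9∠-8.7° Ω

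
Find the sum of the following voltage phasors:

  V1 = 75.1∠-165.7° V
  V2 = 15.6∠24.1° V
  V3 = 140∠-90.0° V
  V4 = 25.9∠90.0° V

Step 1 — Convert each phasor to rectangular form:
  V1 = 75.1·(cos(-165.7°) + j·sin(-165.7°)) = -72.77 - j18.55 V
  V2 = 15.6·(cos(24.1°) + j·sin(24.1°)) = 14.24 + j6.37 V
  V3 = 140·(cos(-90.0°) + j·sin(-90.0°)) = 0 - j140 V
  V4 = 25.9·(cos(90.0°) + j·sin(90.0°)) = 0 + j25.9 V
Step 2 — Sum components: V_total = -58.53 - j126.3 V.
Step 3 — Convert to polar: |V_total| = 139.2 V, ∠V_total = -114.9°.

V_total = 139.2∠-114.9° V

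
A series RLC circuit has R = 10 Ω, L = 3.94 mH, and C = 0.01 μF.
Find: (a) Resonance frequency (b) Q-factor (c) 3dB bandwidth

Step 1 — Resonance: ω₀ = 1/√(LC) = 1/√(0.00394·1e-08) = 1.593e+05 rad/s.
Step 2 — f₀ = ω₀/(2π) = 2.536e+04 Hz.
Step 3 — Series Q: Q = ω₀L/R = 1.593e+05·0.00394/10 = 62.77.
Step 4 — Bandwidth: Δω = ω₀/Q = 2538 rad/s; BW = Δω/(2π) = 403.9 Hz.

(a) f₀ = 2.536e+04 Hz  (b) Q = 62.77  (c) BW = 403.9 Hz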